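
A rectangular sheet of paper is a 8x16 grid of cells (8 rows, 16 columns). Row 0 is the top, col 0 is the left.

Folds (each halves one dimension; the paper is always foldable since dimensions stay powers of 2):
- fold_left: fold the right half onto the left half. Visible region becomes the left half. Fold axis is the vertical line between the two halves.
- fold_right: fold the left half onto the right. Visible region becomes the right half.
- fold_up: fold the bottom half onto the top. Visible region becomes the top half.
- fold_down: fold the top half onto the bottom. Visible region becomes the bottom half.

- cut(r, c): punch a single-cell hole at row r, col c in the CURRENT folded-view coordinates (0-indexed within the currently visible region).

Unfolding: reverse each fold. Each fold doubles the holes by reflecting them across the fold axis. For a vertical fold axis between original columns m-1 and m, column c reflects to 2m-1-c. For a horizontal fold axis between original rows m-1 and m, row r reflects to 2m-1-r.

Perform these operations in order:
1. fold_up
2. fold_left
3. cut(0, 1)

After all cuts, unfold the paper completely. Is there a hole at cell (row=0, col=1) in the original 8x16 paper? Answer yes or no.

Answer: yes

Derivation:
Op 1 fold_up: fold axis h@4; visible region now rows[0,4) x cols[0,16) = 4x16
Op 2 fold_left: fold axis v@8; visible region now rows[0,4) x cols[0,8) = 4x8
Op 3 cut(0, 1): punch at orig (0,1); cuts so far [(0, 1)]; region rows[0,4) x cols[0,8) = 4x8
Unfold 1 (reflect across v@8): 2 holes -> [(0, 1), (0, 14)]
Unfold 2 (reflect across h@4): 4 holes -> [(0, 1), (0, 14), (7, 1), (7, 14)]
Holes: [(0, 1), (0, 14), (7, 1), (7, 14)]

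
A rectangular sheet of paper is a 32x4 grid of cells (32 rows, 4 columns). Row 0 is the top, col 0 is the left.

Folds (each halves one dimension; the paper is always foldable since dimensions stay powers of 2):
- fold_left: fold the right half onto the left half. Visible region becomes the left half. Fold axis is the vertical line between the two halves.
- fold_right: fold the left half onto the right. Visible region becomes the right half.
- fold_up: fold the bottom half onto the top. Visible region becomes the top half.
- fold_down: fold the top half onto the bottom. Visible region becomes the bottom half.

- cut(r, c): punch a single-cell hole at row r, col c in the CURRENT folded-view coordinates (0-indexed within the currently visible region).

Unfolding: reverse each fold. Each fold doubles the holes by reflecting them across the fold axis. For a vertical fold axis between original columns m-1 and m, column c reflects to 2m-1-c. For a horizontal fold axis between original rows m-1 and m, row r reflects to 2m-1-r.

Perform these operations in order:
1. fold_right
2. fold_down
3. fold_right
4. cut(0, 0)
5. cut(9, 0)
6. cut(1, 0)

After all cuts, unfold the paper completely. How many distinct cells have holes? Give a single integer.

Answer: 24

Derivation:
Op 1 fold_right: fold axis v@2; visible region now rows[0,32) x cols[2,4) = 32x2
Op 2 fold_down: fold axis h@16; visible region now rows[16,32) x cols[2,4) = 16x2
Op 3 fold_right: fold axis v@3; visible region now rows[16,32) x cols[3,4) = 16x1
Op 4 cut(0, 0): punch at orig (16,3); cuts so far [(16, 3)]; region rows[16,32) x cols[3,4) = 16x1
Op 5 cut(9, 0): punch at orig (25,3); cuts so far [(16, 3), (25, 3)]; region rows[16,32) x cols[3,4) = 16x1
Op 6 cut(1, 0): punch at orig (17,3); cuts so far [(16, 3), (17, 3), (25, 3)]; region rows[16,32) x cols[3,4) = 16x1
Unfold 1 (reflect across v@3): 6 holes -> [(16, 2), (16, 3), (17, 2), (17, 3), (25, 2), (25, 3)]
Unfold 2 (reflect across h@16): 12 holes -> [(6, 2), (6, 3), (14, 2), (14, 3), (15, 2), (15, 3), (16, 2), (16, 3), (17, 2), (17, 3), (25, 2), (25, 3)]
Unfold 3 (reflect across v@2): 24 holes -> [(6, 0), (6, 1), (6, 2), (6, 3), (14, 0), (14, 1), (14, 2), (14, 3), (15, 0), (15, 1), (15, 2), (15, 3), (16, 0), (16, 1), (16, 2), (16, 3), (17, 0), (17, 1), (17, 2), (17, 3), (25, 0), (25, 1), (25, 2), (25, 3)]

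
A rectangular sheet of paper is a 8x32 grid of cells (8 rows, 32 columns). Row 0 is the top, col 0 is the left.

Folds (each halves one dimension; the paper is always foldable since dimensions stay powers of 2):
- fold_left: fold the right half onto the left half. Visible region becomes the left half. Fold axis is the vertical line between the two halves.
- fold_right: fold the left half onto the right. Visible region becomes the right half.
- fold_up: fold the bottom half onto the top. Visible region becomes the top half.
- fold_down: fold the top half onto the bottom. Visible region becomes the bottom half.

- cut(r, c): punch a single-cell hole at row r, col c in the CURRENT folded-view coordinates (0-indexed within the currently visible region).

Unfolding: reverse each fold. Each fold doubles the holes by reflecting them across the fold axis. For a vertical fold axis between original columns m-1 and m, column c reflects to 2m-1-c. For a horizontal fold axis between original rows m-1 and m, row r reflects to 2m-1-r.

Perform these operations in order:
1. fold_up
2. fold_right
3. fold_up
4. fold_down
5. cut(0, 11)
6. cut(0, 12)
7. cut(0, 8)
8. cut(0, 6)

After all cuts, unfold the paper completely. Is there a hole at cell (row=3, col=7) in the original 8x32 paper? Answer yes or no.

Answer: yes

Derivation:
Op 1 fold_up: fold axis h@4; visible region now rows[0,4) x cols[0,32) = 4x32
Op 2 fold_right: fold axis v@16; visible region now rows[0,4) x cols[16,32) = 4x16
Op 3 fold_up: fold axis h@2; visible region now rows[0,2) x cols[16,32) = 2x16
Op 4 fold_down: fold axis h@1; visible region now rows[1,2) x cols[16,32) = 1x16
Op 5 cut(0, 11): punch at orig (1,27); cuts so far [(1, 27)]; region rows[1,2) x cols[16,32) = 1x16
Op 6 cut(0, 12): punch at orig (1,28); cuts so far [(1, 27), (1, 28)]; region rows[1,2) x cols[16,32) = 1x16
Op 7 cut(0, 8): punch at orig (1,24); cuts so far [(1, 24), (1, 27), (1, 28)]; region rows[1,2) x cols[16,32) = 1x16
Op 8 cut(0, 6): punch at orig (1,22); cuts so far [(1, 22), (1, 24), (1, 27), (1, 28)]; region rows[1,2) x cols[16,32) = 1x16
Unfold 1 (reflect across h@1): 8 holes -> [(0, 22), (0, 24), (0, 27), (0, 28), (1, 22), (1, 24), (1, 27), (1, 28)]
Unfold 2 (reflect across h@2): 16 holes -> [(0, 22), (0, 24), (0, 27), (0, 28), (1, 22), (1, 24), (1, 27), (1, 28), (2, 22), (2, 24), (2, 27), (2, 28), (3, 22), (3, 24), (3, 27), (3, 28)]
Unfold 3 (reflect across v@16): 32 holes -> [(0, 3), (0, 4), (0, 7), (0, 9), (0, 22), (0, 24), (0, 27), (0, 28), (1, 3), (1, 4), (1, 7), (1, 9), (1, 22), (1, 24), (1, 27), (1, 28), (2, 3), (2, 4), (2, 7), (2, 9), (2, 22), (2, 24), (2, 27), (2, 28), (3, 3), (3, 4), (3, 7), (3, 9), (3, 22), (3, 24), (3, 27), (3, 28)]
Unfold 4 (reflect across h@4): 64 holes -> [(0, 3), (0, 4), (0, 7), (0, 9), (0, 22), (0, 24), (0, 27), (0, 28), (1, 3), (1, 4), (1, 7), (1, 9), (1, 22), (1, 24), (1, 27), (1, 28), (2, 3), (2, 4), (2, 7), (2, 9), (2, 22), (2, 24), (2, 27), (2, 28), (3, 3), (3, 4), (3, 7), (3, 9), (3, 22), (3, 24), (3, 27), (3, 28), (4, 3), (4, 4), (4, 7), (4, 9), (4, 22), (4, 24), (4, 27), (4, 28), (5, 3), (5, 4), (5, 7), (5, 9), (5, 22), (5, 24), (5, 27), (5, 28), (6, 3), (6, 4), (6, 7), (6, 9), (6, 22), (6, 24), (6, 27), (6, 28), (7, 3), (7, 4), (7, 7), (7, 9), (7, 22), (7, 24), (7, 27), (7, 28)]
Holes: [(0, 3), (0, 4), (0, 7), (0, 9), (0, 22), (0, 24), (0, 27), (0, 28), (1, 3), (1, 4), (1, 7), (1, 9), (1, 22), (1, 24), (1, 27), (1, 28), (2, 3), (2, 4), (2, 7), (2, 9), (2, 22), (2, 24), (2, 27), (2, 28), (3, 3), (3, 4), (3, 7), (3, 9), (3, 22), (3, 24), (3, 27), (3, 28), (4, 3), (4, 4), (4, 7), (4, 9), (4, 22), (4, 24), (4, 27), (4, 28), (5, 3), (5, 4), (5, 7), (5, 9), (5, 22), (5, 24), (5, 27), (5, 28), (6, 3), (6, 4), (6, 7), (6, 9), (6, 22), (6, 24), (6, 27), (6, 28), (7, 3), (7, 4), (7, 7), (7, 9), (7, 22), (7, 24), (7, 27), (7, 28)]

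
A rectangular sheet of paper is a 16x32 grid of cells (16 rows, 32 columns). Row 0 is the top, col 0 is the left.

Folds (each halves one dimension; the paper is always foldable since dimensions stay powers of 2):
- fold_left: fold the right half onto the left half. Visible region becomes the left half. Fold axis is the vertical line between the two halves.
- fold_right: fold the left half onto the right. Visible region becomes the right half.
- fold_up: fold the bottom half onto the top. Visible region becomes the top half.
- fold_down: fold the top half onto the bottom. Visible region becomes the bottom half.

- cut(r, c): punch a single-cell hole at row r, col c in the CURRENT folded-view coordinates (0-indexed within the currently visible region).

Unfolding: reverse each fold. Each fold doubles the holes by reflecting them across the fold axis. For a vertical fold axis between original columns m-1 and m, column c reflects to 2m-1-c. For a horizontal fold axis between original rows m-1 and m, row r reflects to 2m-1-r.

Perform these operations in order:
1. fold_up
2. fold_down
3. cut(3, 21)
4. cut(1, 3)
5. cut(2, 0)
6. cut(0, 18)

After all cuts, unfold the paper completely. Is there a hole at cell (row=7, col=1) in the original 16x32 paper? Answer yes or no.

Answer: no

Derivation:
Op 1 fold_up: fold axis h@8; visible region now rows[0,8) x cols[0,32) = 8x32
Op 2 fold_down: fold axis h@4; visible region now rows[4,8) x cols[0,32) = 4x32
Op 3 cut(3, 21): punch at orig (7,21); cuts so far [(7, 21)]; region rows[4,8) x cols[0,32) = 4x32
Op 4 cut(1, 3): punch at orig (5,3); cuts so far [(5, 3), (7, 21)]; region rows[4,8) x cols[0,32) = 4x32
Op 5 cut(2, 0): punch at orig (6,0); cuts so far [(5, 3), (6, 0), (7, 21)]; region rows[4,8) x cols[0,32) = 4x32
Op 6 cut(0, 18): punch at orig (4,18); cuts so far [(4, 18), (5, 3), (6, 0), (7, 21)]; region rows[4,8) x cols[0,32) = 4x32
Unfold 1 (reflect across h@4): 8 holes -> [(0, 21), (1, 0), (2, 3), (3, 18), (4, 18), (5, 3), (6, 0), (7, 21)]
Unfold 2 (reflect across h@8): 16 holes -> [(0, 21), (1, 0), (2, 3), (3, 18), (4, 18), (5, 3), (6, 0), (7, 21), (8, 21), (9, 0), (10, 3), (11, 18), (12, 18), (13, 3), (14, 0), (15, 21)]
Holes: [(0, 21), (1, 0), (2, 3), (3, 18), (4, 18), (5, 3), (6, 0), (7, 21), (8, 21), (9, 0), (10, 3), (11, 18), (12, 18), (13, 3), (14, 0), (15, 21)]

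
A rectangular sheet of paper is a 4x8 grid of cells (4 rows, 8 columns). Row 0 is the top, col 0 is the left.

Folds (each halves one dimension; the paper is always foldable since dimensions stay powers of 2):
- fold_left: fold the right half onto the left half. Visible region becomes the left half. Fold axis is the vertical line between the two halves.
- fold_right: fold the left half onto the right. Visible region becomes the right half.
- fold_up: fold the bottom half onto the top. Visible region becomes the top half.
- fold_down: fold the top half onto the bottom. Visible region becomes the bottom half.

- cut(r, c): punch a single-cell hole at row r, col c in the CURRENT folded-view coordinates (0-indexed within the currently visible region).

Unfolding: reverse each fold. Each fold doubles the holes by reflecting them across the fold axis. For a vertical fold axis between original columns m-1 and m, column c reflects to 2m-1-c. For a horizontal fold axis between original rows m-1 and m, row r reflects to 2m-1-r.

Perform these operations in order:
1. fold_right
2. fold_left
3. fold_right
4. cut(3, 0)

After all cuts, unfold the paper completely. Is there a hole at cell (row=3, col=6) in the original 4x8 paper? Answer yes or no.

Answer: yes

Derivation:
Op 1 fold_right: fold axis v@4; visible region now rows[0,4) x cols[4,8) = 4x4
Op 2 fold_left: fold axis v@6; visible region now rows[0,4) x cols[4,6) = 4x2
Op 3 fold_right: fold axis v@5; visible region now rows[0,4) x cols[5,6) = 4x1
Op 4 cut(3, 0): punch at orig (3,5); cuts so far [(3, 5)]; region rows[0,4) x cols[5,6) = 4x1
Unfold 1 (reflect across v@5): 2 holes -> [(3, 4), (3, 5)]
Unfold 2 (reflect across v@6): 4 holes -> [(3, 4), (3, 5), (3, 6), (3, 7)]
Unfold 3 (reflect across v@4): 8 holes -> [(3, 0), (3, 1), (3, 2), (3, 3), (3, 4), (3, 5), (3, 6), (3, 7)]
Holes: [(3, 0), (3, 1), (3, 2), (3, 3), (3, 4), (3, 5), (3, 6), (3, 7)]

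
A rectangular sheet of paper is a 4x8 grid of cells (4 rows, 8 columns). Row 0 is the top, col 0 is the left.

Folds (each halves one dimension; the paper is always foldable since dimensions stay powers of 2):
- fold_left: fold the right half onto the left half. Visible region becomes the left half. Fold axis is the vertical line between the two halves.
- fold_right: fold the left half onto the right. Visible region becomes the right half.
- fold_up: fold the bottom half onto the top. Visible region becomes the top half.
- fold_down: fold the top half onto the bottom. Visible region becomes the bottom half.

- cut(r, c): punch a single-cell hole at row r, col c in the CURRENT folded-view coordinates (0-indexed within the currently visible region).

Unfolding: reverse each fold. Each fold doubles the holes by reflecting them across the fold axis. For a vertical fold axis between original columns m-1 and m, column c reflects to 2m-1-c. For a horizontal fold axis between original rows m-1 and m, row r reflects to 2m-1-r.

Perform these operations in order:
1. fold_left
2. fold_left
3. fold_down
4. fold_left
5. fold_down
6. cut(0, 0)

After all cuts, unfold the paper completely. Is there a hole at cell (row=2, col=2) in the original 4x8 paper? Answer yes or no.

Answer: yes

Derivation:
Op 1 fold_left: fold axis v@4; visible region now rows[0,4) x cols[0,4) = 4x4
Op 2 fold_left: fold axis v@2; visible region now rows[0,4) x cols[0,2) = 4x2
Op 3 fold_down: fold axis h@2; visible region now rows[2,4) x cols[0,2) = 2x2
Op 4 fold_left: fold axis v@1; visible region now rows[2,4) x cols[0,1) = 2x1
Op 5 fold_down: fold axis h@3; visible region now rows[3,4) x cols[0,1) = 1x1
Op 6 cut(0, 0): punch at orig (3,0); cuts so far [(3, 0)]; region rows[3,4) x cols[0,1) = 1x1
Unfold 1 (reflect across h@3): 2 holes -> [(2, 0), (3, 0)]
Unfold 2 (reflect across v@1): 4 holes -> [(2, 0), (2, 1), (3, 0), (3, 1)]
Unfold 3 (reflect across h@2): 8 holes -> [(0, 0), (0, 1), (1, 0), (1, 1), (2, 0), (2, 1), (3, 0), (3, 1)]
Unfold 4 (reflect across v@2): 16 holes -> [(0, 0), (0, 1), (0, 2), (0, 3), (1, 0), (1, 1), (1, 2), (1, 3), (2, 0), (2, 1), (2, 2), (2, 3), (3, 0), (3, 1), (3, 2), (3, 3)]
Unfold 5 (reflect across v@4): 32 holes -> [(0, 0), (0, 1), (0, 2), (0, 3), (0, 4), (0, 5), (0, 6), (0, 7), (1, 0), (1, 1), (1, 2), (1, 3), (1, 4), (1, 5), (1, 6), (1, 7), (2, 0), (2, 1), (2, 2), (2, 3), (2, 4), (2, 5), (2, 6), (2, 7), (3, 0), (3, 1), (3, 2), (3, 3), (3, 4), (3, 5), (3, 6), (3, 7)]
Holes: [(0, 0), (0, 1), (0, 2), (0, 3), (0, 4), (0, 5), (0, 6), (0, 7), (1, 0), (1, 1), (1, 2), (1, 3), (1, 4), (1, 5), (1, 6), (1, 7), (2, 0), (2, 1), (2, 2), (2, 3), (2, 4), (2, 5), (2, 6), (2, 7), (3, 0), (3, 1), (3, 2), (3, 3), (3, 4), (3, 5), (3, 6), (3, 7)]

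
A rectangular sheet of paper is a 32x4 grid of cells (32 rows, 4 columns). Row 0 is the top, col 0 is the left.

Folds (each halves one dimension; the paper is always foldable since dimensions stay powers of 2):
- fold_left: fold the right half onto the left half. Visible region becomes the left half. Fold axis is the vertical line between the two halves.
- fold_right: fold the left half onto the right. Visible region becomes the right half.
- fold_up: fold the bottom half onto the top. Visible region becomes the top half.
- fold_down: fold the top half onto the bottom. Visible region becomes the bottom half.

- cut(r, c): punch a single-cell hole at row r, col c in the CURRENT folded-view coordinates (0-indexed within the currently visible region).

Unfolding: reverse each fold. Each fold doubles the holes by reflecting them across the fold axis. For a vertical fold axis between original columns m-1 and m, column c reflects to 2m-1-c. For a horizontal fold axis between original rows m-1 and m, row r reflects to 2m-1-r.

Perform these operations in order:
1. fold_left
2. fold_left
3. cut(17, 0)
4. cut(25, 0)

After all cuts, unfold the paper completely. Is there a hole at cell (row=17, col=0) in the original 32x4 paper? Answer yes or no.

Answer: yes

Derivation:
Op 1 fold_left: fold axis v@2; visible region now rows[0,32) x cols[0,2) = 32x2
Op 2 fold_left: fold axis v@1; visible region now rows[0,32) x cols[0,1) = 32x1
Op 3 cut(17, 0): punch at orig (17,0); cuts so far [(17, 0)]; region rows[0,32) x cols[0,1) = 32x1
Op 4 cut(25, 0): punch at orig (25,0); cuts so far [(17, 0), (25, 0)]; region rows[0,32) x cols[0,1) = 32x1
Unfold 1 (reflect across v@1): 4 holes -> [(17, 0), (17, 1), (25, 0), (25, 1)]
Unfold 2 (reflect across v@2): 8 holes -> [(17, 0), (17, 1), (17, 2), (17, 3), (25, 0), (25, 1), (25, 2), (25, 3)]
Holes: [(17, 0), (17, 1), (17, 2), (17, 3), (25, 0), (25, 1), (25, 2), (25, 3)]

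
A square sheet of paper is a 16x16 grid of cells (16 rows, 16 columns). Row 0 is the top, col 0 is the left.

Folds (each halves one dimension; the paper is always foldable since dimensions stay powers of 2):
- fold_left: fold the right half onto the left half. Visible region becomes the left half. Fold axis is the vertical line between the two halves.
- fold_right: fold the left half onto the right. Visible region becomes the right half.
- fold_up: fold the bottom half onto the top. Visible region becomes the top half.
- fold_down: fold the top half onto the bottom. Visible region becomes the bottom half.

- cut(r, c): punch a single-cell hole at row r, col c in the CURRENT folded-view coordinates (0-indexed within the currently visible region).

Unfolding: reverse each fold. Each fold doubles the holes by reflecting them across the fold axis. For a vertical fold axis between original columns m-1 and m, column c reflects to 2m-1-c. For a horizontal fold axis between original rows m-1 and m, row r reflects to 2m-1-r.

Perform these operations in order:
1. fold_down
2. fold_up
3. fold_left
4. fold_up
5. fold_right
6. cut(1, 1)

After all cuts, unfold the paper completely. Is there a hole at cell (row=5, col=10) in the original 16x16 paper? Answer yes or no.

Answer: yes

Derivation:
Op 1 fold_down: fold axis h@8; visible region now rows[8,16) x cols[0,16) = 8x16
Op 2 fold_up: fold axis h@12; visible region now rows[8,12) x cols[0,16) = 4x16
Op 3 fold_left: fold axis v@8; visible region now rows[8,12) x cols[0,8) = 4x8
Op 4 fold_up: fold axis h@10; visible region now rows[8,10) x cols[0,8) = 2x8
Op 5 fold_right: fold axis v@4; visible region now rows[8,10) x cols[4,8) = 2x4
Op 6 cut(1, 1): punch at orig (9,5); cuts so far [(9, 5)]; region rows[8,10) x cols[4,8) = 2x4
Unfold 1 (reflect across v@4): 2 holes -> [(9, 2), (9, 5)]
Unfold 2 (reflect across h@10): 4 holes -> [(9, 2), (9, 5), (10, 2), (10, 5)]
Unfold 3 (reflect across v@8): 8 holes -> [(9, 2), (9, 5), (9, 10), (9, 13), (10, 2), (10, 5), (10, 10), (10, 13)]
Unfold 4 (reflect across h@12): 16 holes -> [(9, 2), (9, 5), (9, 10), (9, 13), (10, 2), (10, 5), (10, 10), (10, 13), (13, 2), (13, 5), (13, 10), (13, 13), (14, 2), (14, 5), (14, 10), (14, 13)]
Unfold 5 (reflect across h@8): 32 holes -> [(1, 2), (1, 5), (1, 10), (1, 13), (2, 2), (2, 5), (2, 10), (2, 13), (5, 2), (5, 5), (5, 10), (5, 13), (6, 2), (6, 5), (6, 10), (6, 13), (9, 2), (9, 5), (9, 10), (9, 13), (10, 2), (10, 5), (10, 10), (10, 13), (13, 2), (13, 5), (13, 10), (13, 13), (14, 2), (14, 5), (14, 10), (14, 13)]
Holes: [(1, 2), (1, 5), (1, 10), (1, 13), (2, 2), (2, 5), (2, 10), (2, 13), (5, 2), (5, 5), (5, 10), (5, 13), (6, 2), (6, 5), (6, 10), (6, 13), (9, 2), (9, 5), (9, 10), (9, 13), (10, 2), (10, 5), (10, 10), (10, 13), (13, 2), (13, 5), (13, 10), (13, 13), (14, 2), (14, 5), (14, 10), (14, 13)]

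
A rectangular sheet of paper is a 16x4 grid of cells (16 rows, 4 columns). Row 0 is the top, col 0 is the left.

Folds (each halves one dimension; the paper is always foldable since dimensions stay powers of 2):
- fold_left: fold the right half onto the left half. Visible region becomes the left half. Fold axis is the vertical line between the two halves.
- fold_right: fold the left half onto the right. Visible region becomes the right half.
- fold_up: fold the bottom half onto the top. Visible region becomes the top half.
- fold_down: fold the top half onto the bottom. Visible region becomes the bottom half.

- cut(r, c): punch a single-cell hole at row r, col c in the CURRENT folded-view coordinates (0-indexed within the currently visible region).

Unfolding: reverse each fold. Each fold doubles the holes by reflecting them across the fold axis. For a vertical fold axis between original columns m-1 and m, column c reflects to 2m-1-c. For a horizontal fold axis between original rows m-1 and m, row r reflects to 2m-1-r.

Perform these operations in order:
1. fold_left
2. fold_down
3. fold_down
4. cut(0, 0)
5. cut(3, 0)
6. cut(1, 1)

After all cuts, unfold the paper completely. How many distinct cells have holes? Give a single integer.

Op 1 fold_left: fold axis v@2; visible region now rows[0,16) x cols[0,2) = 16x2
Op 2 fold_down: fold axis h@8; visible region now rows[8,16) x cols[0,2) = 8x2
Op 3 fold_down: fold axis h@12; visible region now rows[12,16) x cols[0,2) = 4x2
Op 4 cut(0, 0): punch at orig (12,0); cuts so far [(12, 0)]; region rows[12,16) x cols[0,2) = 4x2
Op 5 cut(3, 0): punch at orig (15,0); cuts so far [(12, 0), (15, 0)]; region rows[12,16) x cols[0,2) = 4x2
Op 6 cut(1, 1): punch at orig (13,1); cuts so far [(12, 0), (13, 1), (15, 0)]; region rows[12,16) x cols[0,2) = 4x2
Unfold 1 (reflect across h@12): 6 holes -> [(8, 0), (10, 1), (11, 0), (12, 0), (13, 1), (15, 0)]
Unfold 2 (reflect across h@8): 12 holes -> [(0, 0), (2, 1), (3, 0), (4, 0), (5, 1), (7, 0), (8, 0), (10, 1), (11, 0), (12, 0), (13, 1), (15, 0)]
Unfold 3 (reflect across v@2): 24 holes -> [(0, 0), (0, 3), (2, 1), (2, 2), (3, 0), (3, 3), (4, 0), (4, 3), (5, 1), (5, 2), (7, 0), (7, 3), (8, 0), (8, 3), (10, 1), (10, 2), (11, 0), (11, 3), (12, 0), (12, 3), (13, 1), (13, 2), (15, 0), (15, 3)]

Answer: 24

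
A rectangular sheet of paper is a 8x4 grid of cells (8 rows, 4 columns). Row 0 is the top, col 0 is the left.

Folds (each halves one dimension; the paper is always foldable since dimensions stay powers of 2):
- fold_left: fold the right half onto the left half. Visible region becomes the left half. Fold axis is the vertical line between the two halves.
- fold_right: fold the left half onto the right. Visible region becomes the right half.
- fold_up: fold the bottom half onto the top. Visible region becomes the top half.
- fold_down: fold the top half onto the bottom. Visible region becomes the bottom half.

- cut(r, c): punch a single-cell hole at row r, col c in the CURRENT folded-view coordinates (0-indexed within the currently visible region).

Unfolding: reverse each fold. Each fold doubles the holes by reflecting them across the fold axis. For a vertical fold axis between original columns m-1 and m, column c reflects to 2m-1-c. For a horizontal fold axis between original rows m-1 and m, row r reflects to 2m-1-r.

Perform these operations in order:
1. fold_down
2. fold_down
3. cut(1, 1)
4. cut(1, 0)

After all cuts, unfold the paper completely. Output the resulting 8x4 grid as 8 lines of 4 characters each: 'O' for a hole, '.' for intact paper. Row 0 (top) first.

Answer: OO..
....
....
OO..
OO..
....
....
OO..

Derivation:
Op 1 fold_down: fold axis h@4; visible region now rows[4,8) x cols[0,4) = 4x4
Op 2 fold_down: fold axis h@6; visible region now rows[6,8) x cols[0,4) = 2x4
Op 3 cut(1, 1): punch at orig (7,1); cuts so far [(7, 1)]; region rows[6,8) x cols[0,4) = 2x4
Op 4 cut(1, 0): punch at orig (7,0); cuts so far [(7, 0), (7, 1)]; region rows[6,8) x cols[0,4) = 2x4
Unfold 1 (reflect across h@6): 4 holes -> [(4, 0), (4, 1), (7, 0), (7, 1)]
Unfold 2 (reflect across h@4): 8 holes -> [(0, 0), (0, 1), (3, 0), (3, 1), (4, 0), (4, 1), (7, 0), (7, 1)]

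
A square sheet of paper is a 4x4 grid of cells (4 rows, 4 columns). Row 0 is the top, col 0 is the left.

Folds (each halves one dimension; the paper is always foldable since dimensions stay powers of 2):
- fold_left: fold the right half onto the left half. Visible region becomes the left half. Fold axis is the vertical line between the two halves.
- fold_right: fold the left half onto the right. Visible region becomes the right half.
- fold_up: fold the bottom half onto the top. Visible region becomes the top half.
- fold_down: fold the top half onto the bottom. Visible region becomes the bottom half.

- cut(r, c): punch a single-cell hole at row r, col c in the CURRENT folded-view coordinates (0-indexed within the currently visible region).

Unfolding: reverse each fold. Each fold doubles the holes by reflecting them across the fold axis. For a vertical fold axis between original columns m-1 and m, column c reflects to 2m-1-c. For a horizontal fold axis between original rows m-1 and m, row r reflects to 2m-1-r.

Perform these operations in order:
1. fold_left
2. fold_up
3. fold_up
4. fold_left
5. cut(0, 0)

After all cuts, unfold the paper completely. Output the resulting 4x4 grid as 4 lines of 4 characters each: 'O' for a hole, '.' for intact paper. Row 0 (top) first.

Answer: OOOO
OOOO
OOOO
OOOO

Derivation:
Op 1 fold_left: fold axis v@2; visible region now rows[0,4) x cols[0,2) = 4x2
Op 2 fold_up: fold axis h@2; visible region now rows[0,2) x cols[0,2) = 2x2
Op 3 fold_up: fold axis h@1; visible region now rows[0,1) x cols[0,2) = 1x2
Op 4 fold_left: fold axis v@1; visible region now rows[0,1) x cols[0,1) = 1x1
Op 5 cut(0, 0): punch at orig (0,0); cuts so far [(0, 0)]; region rows[0,1) x cols[0,1) = 1x1
Unfold 1 (reflect across v@1): 2 holes -> [(0, 0), (0, 1)]
Unfold 2 (reflect across h@1): 4 holes -> [(0, 0), (0, 1), (1, 0), (1, 1)]
Unfold 3 (reflect across h@2): 8 holes -> [(0, 0), (0, 1), (1, 0), (1, 1), (2, 0), (2, 1), (3, 0), (3, 1)]
Unfold 4 (reflect across v@2): 16 holes -> [(0, 0), (0, 1), (0, 2), (0, 3), (1, 0), (1, 1), (1, 2), (1, 3), (2, 0), (2, 1), (2, 2), (2, 3), (3, 0), (3, 1), (3, 2), (3, 3)]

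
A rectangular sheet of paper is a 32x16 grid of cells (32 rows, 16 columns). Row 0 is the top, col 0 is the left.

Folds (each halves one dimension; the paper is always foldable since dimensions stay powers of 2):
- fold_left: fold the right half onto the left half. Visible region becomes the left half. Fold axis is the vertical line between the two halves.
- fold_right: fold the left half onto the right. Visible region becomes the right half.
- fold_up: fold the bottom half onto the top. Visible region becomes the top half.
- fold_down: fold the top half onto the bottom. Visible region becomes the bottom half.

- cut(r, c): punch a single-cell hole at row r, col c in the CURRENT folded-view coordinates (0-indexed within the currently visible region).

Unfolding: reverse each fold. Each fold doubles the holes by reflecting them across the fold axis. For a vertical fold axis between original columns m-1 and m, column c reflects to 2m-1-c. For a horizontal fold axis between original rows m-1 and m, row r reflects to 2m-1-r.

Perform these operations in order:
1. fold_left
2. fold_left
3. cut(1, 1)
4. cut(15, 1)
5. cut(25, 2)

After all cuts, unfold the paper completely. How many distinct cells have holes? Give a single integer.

Op 1 fold_left: fold axis v@8; visible region now rows[0,32) x cols[0,8) = 32x8
Op 2 fold_left: fold axis v@4; visible region now rows[0,32) x cols[0,4) = 32x4
Op 3 cut(1, 1): punch at orig (1,1); cuts so far [(1, 1)]; region rows[0,32) x cols[0,4) = 32x4
Op 4 cut(15, 1): punch at orig (15,1); cuts so far [(1, 1), (15, 1)]; region rows[0,32) x cols[0,4) = 32x4
Op 5 cut(25, 2): punch at orig (25,2); cuts so far [(1, 1), (15, 1), (25, 2)]; region rows[0,32) x cols[0,4) = 32x4
Unfold 1 (reflect across v@4): 6 holes -> [(1, 1), (1, 6), (15, 1), (15, 6), (25, 2), (25, 5)]
Unfold 2 (reflect across v@8): 12 holes -> [(1, 1), (1, 6), (1, 9), (1, 14), (15, 1), (15, 6), (15, 9), (15, 14), (25, 2), (25, 5), (25, 10), (25, 13)]

Answer: 12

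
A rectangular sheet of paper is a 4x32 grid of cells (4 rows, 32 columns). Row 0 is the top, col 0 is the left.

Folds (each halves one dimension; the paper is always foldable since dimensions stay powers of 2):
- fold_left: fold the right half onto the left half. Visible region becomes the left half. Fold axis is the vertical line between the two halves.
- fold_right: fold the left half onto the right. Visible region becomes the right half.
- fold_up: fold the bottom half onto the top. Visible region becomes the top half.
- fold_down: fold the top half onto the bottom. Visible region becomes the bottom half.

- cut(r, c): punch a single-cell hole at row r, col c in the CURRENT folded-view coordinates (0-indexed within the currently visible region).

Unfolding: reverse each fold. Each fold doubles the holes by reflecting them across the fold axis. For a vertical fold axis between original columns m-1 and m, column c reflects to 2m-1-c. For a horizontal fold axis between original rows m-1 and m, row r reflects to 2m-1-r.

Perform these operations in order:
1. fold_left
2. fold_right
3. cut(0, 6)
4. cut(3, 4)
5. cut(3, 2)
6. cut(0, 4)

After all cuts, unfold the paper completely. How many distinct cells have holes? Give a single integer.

Answer: 16

Derivation:
Op 1 fold_left: fold axis v@16; visible region now rows[0,4) x cols[0,16) = 4x16
Op 2 fold_right: fold axis v@8; visible region now rows[0,4) x cols[8,16) = 4x8
Op 3 cut(0, 6): punch at orig (0,14); cuts so far [(0, 14)]; region rows[0,4) x cols[8,16) = 4x8
Op 4 cut(3, 4): punch at orig (3,12); cuts so far [(0, 14), (3, 12)]; region rows[0,4) x cols[8,16) = 4x8
Op 5 cut(3, 2): punch at orig (3,10); cuts so far [(0, 14), (3, 10), (3, 12)]; region rows[0,4) x cols[8,16) = 4x8
Op 6 cut(0, 4): punch at orig (0,12); cuts so far [(0, 12), (0, 14), (3, 10), (3, 12)]; region rows[0,4) x cols[8,16) = 4x8
Unfold 1 (reflect across v@8): 8 holes -> [(0, 1), (0, 3), (0, 12), (0, 14), (3, 3), (3, 5), (3, 10), (3, 12)]
Unfold 2 (reflect across v@16): 16 holes -> [(0, 1), (0, 3), (0, 12), (0, 14), (0, 17), (0, 19), (0, 28), (0, 30), (3, 3), (3, 5), (3, 10), (3, 12), (3, 19), (3, 21), (3, 26), (3, 28)]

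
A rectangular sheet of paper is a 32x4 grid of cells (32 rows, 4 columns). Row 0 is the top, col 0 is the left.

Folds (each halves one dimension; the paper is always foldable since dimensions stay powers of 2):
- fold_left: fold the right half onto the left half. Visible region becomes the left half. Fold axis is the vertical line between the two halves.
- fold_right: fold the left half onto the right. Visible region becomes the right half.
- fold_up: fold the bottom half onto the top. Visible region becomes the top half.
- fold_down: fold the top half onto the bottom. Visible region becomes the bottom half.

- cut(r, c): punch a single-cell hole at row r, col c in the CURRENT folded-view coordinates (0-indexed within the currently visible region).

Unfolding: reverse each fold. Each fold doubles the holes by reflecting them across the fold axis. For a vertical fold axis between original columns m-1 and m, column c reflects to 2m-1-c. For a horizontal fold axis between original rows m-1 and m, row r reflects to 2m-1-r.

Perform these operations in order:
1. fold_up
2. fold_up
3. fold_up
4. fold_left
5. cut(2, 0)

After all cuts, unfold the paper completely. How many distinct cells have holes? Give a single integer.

Op 1 fold_up: fold axis h@16; visible region now rows[0,16) x cols[0,4) = 16x4
Op 2 fold_up: fold axis h@8; visible region now rows[0,8) x cols[0,4) = 8x4
Op 3 fold_up: fold axis h@4; visible region now rows[0,4) x cols[0,4) = 4x4
Op 4 fold_left: fold axis v@2; visible region now rows[0,4) x cols[0,2) = 4x2
Op 5 cut(2, 0): punch at orig (2,0); cuts so far [(2, 0)]; region rows[0,4) x cols[0,2) = 4x2
Unfold 1 (reflect across v@2): 2 holes -> [(2, 0), (2, 3)]
Unfold 2 (reflect across h@4): 4 holes -> [(2, 0), (2, 3), (5, 0), (5, 3)]
Unfold 3 (reflect across h@8): 8 holes -> [(2, 0), (2, 3), (5, 0), (5, 3), (10, 0), (10, 3), (13, 0), (13, 3)]
Unfold 4 (reflect across h@16): 16 holes -> [(2, 0), (2, 3), (5, 0), (5, 3), (10, 0), (10, 3), (13, 0), (13, 3), (18, 0), (18, 3), (21, 0), (21, 3), (26, 0), (26, 3), (29, 0), (29, 3)]

Answer: 16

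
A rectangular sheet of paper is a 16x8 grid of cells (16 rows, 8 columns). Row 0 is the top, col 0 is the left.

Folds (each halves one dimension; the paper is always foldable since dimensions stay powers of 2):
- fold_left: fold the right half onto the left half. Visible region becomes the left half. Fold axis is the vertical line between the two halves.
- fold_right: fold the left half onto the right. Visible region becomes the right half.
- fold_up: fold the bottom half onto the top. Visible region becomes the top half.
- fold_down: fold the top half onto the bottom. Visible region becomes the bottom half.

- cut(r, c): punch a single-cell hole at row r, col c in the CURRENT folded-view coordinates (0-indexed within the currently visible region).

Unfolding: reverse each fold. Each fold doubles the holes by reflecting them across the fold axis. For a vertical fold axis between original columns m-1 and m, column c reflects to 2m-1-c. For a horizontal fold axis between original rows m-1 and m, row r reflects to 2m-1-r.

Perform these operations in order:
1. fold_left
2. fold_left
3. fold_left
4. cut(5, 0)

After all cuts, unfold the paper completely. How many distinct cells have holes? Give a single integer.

Answer: 8

Derivation:
Op 1 fold_left: fold axis v@4; visible region now rows[0,16) x cols[0,4) = 16x4
Op 2 fold_left: fold axis v@2; visible region now rows[0,16) x cols[0,2) = 16x2
Op 3 fold_left: fold axis v@1; visible region now rows[0,16) x cols[0,1) = 16x1
Op 4 cut(5, 0): punch at orig (5,0); cuts so far [(5, 0)]; region rows[0,16) x cols[0,1) = 16x1
Unfold 1 (reflect across v@1): 2 holes -> [(5, 0), (5, 1)]
Unfold 2 (reflect across v@2): 4 holes -> [(5, 0), (5, 1), (5, 2), (5, 3)]
Unfold 3 (reflect across v@4): 8 holes -> [(5, 0), (5, 1), (5, 2), (5, 3), (5, 4), (5, 5), (5, 6), (5, 7)]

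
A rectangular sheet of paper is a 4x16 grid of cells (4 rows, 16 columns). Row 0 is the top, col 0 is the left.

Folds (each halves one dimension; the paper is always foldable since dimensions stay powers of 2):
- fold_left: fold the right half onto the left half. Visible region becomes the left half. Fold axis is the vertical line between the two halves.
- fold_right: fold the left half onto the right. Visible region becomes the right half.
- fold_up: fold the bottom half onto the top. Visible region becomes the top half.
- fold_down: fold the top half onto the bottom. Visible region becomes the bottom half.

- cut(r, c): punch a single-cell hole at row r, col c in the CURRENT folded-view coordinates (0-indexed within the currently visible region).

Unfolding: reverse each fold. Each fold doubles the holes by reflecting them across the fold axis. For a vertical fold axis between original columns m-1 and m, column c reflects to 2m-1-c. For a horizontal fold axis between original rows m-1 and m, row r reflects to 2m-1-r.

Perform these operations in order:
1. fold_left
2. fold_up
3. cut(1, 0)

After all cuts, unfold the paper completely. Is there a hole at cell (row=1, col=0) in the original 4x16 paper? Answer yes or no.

Op 1 fold_left: fold axis v@8; visible region now rows[0,4) x cols[0,8) = 4x8
Op 2 fold_up: fold axis h@2; visible region now rows[0,2) x cols[0,8) = 2x8
Op 3 cut(1, 0): punch at orig (1,0); cuts so far [(1, 0)]; region rows[0,2) x cols[0,8) = 2x8
Unfold 1 (reflect across h@2): 2 holes -> [(1, 0), (2, 0)]
Unfold 2 (reflect across v@8): 4 holes -> [(1, 0), (1, 15), (2, 0), (2, 15)]
Holes: [(1, 0), (1, 15), (2, 0), (2, 15)]

Answer: yes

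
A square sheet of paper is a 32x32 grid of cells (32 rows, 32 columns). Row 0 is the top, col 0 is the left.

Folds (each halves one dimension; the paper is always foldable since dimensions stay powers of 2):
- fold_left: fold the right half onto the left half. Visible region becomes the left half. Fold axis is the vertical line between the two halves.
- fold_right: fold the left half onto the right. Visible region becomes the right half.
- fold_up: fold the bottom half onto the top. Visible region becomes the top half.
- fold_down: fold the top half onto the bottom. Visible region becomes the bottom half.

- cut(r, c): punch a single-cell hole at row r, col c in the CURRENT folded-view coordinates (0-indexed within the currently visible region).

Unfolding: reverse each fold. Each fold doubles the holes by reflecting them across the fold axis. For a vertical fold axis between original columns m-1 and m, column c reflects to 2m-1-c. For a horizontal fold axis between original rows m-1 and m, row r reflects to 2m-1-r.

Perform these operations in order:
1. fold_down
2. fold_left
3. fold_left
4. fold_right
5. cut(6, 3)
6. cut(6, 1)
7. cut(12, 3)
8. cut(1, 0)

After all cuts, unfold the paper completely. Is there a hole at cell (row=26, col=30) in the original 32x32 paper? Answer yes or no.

Op 1 fold_down: fold axis h@16; visible region now rows[16,32) x cols[0,32) = 16x32
Op 2 fold_left: fold axis v@16; visible region now rows[16,32) x cols[0,16) = 16x16
Op 3 fold_left: fold axis v@8; visible region now rows[16,32) x cols[0,8) = 16x8
Op 4 fold_right: fold axis v@4; visible region now rows[16,32) x cols[4,8) = 16x4
Op 5 cut(6, 3): punch at orig (22,7); cuts so far [(22, 7)]; region rows[16,32) x cols[4,8) = 16x4
Op 6 cut(6, 1): punch at orig (22,5); cuts so far [(22, 5), (22, 7)]; region rows[16,32) x cols[4,8) = 16x4
Op 7 cut(12, 3): punch at orig (28,7); cuts so far [(22, 5), (22, 7), (28, 7)]; region rows[16,32) x cols[4,8) = 16x4
Op 8 cut(1, 0): punch at orig (17,4); cuts so far [(17, 4), (22, 5), (22, 7), (28, 7)]; region rows[16,32) x cols[4,8) = 16x4
Unfold 1 (reflect across v@4): 8 holes -> [(17, 3), (17, 4), (22, 0), (22, 2), (22, 5), (22, 7), (28, 0), (28, 7)]
Unfold 2 (reflect across v@8): 16 holes -> [(17, 3), (17, 4), (17, 11), (17, 12), (22, 0), (22, 2), (22, 5), (22, 7), (22, 8), (22, 10), (22, 13), (22, 15), (28, 0), (28, 7), (28, 8), (28, 15)]
Unfold 3 (reflect across v@16): 32 holes -> [(17, 3), (17, 4), (17, 11), (17, 12), (17, 19), (17, 20), (17, 27), (17, 28), (22, 0), (22, 2), (22, 5), (22, 7), (22, 8), (22, 10), (22, 13), (22, 15), (22, 16), (22, 18), (22, 21), (22, 23), (22, 24), (22, 26), (22, 29), (22, 31), (28, 0), (28, 7), (28, 8), (28, 15), (28, 16), (28, 23), (28, 24), (28, 31)]
Unfold 4 (reflect across h@16): 64 holes -> [(3, 0), (3, 7), (3, 8), (3, 15), (3, 16), (3, 23), (3, 24), (3, 31), (9, 0), (9, 2), (9, 5), (9, 7), (9, 8), (9, 10), (9, 13), (9, 15), (9, 16), (9, 18), (9, 21), (9, 23), (9, 24), (9, 26), (9, 29), (9, 31), (14, 3), (14, 4), (14, 11), (14, 12), (14, 19), (14, 20), (14, 27), (14, 28), (17, 3), (17, 4), (17, 11), (17, 12), (17, 19), (17, 20), (17, 27), (17, 28), (22, 0), (22, 2), (22, 5), (22, 7), (22, 8), (22, 10), (22, 13), (22, 15), (22, 16), (22, 18), (22, 21), (22, 23), (22, 24), (22, 26), (22, 29), (22, 31), (28, 0), (28, 7), (28, 8), (28, 15), (28, 16), (28, 23), (28, 24), (28, 31)]
Holes: [(3, 0), (3, 7), (3, 8), (3, 15), (3, 16), (3, 23), (3, 24), (3, 31), (9, 0), (9, 2), (9, 5), (9, 7), (9, 8), (9, 10), (9, 13), (9, 15), (9, 16), (9, 18), (9, 21), (9, 23), (9, 24), (9, 26), (9, 29), (9, 31), (14, 3), (14, 4), (14, 11), (14, 12), (14, 19), (14, 20), (14, 27), (14, 28), (17, 3), (17, 4), (17, 11), (17, 12), (17, 19), (17, 20), (17, 27), (17, 28), (22, 0), (22, 2), (22, 5), (22, 7), (22, 8), (22, 10), (22, 13), (22, 15), (22, 16), (22, 18), (22, 21), (22, 23), (22, 24), (22, 26), (22, 29), (22, 31), (28, 0), (28, 7), (28, 8), (28, 15), (28, 16), (28, 23), (28, 24), (28, 31)]

Answer: no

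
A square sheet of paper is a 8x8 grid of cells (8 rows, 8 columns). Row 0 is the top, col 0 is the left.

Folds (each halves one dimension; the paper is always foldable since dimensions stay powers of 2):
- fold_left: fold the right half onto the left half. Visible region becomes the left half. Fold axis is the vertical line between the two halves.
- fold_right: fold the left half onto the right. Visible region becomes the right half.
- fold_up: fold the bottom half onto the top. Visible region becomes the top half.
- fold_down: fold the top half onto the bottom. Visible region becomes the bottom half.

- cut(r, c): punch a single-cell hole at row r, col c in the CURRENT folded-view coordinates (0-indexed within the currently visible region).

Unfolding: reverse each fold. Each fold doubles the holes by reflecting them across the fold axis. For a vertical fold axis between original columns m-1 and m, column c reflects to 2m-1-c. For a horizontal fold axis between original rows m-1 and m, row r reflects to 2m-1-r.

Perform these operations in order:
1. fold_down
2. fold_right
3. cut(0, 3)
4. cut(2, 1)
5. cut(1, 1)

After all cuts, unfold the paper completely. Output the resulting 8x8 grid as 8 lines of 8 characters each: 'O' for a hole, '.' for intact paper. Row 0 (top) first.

Answer: ........
..O..O..
..O..O..
O......O
O......O
..O..O..
..O..O..
........

Derivation:
Op 1 fold_down: fold axis h@4; visible region now rows[4,8) x cols[0,8) = 4x8
Op 2 fold_right: fold axis v@4; visible region now rows[4,8) x cols[4,8) = 4x4
Op 3 cut(0, 3): punch at orig (4,7); cuts so far [(4, 7)]; region rows[4,8) x cols[4,8) = 4x4
Op 4 cut(2, 1): punch at orig (6,5); cuts so far [(4, 7), (6, 5)]; region rows[4,8) x cols[4,8) = 4x4
Op 5 cut(1, 1): punch at orig (5,5); cuts so far [(4, 7), (5, 5), (6, 5)]; region rows[4,8) x cols[4,8) = 4x4
Unfold 1 (reflect across v@4): 6 holes -> [(4, 0), (4, 7), (5, 2), (5, 5), (6, 2), (6, 5)]
Unfold 2 (reflect across h@4): 12 holes -> [(1, 2), (1, 5), (2, 2), (2, 5), (3, 0), (3, 7), (4, 0), (4, 7), (5, 2), (5, 5), (6, 2), (6, 5)]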